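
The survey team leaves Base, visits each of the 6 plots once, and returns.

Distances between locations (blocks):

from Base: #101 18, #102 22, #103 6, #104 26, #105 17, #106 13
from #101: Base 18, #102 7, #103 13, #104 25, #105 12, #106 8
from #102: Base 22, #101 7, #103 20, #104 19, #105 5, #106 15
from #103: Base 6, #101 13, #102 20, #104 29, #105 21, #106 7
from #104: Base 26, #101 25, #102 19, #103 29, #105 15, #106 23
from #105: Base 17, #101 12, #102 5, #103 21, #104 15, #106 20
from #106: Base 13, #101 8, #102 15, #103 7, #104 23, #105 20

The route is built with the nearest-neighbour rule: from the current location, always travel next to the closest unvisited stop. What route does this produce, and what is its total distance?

From Base: distances to unvisited — #103=6, #106=13, #105=17, #101=18, #102=22, #104=26. Nearest is #103 (6).
From #103: distances to unvisited — #106=7, #101=13, #102=20, #105=21, #104=29. Nearest is #106 (7).
From #106: distances to unvisited — #101=8, #102=15, #105=20, #104=23. Nearest is #101 (8).
From #101: distances to unvisited — #102=7, #105=12, #104=25. Nearest is #102 (7).
From #102: distances to unvisited — #105=5, #104=19. Nearest is #105 (5).
From #105: distances to unvisited — #104=15. Nearest is #104 (15).
Return #104→Base: 26.
Total = 6 + 7 + 8 + 7 + 5 + 15 + 26 = 74.

Nearest-neighbour total = 74 blocks; route Base → #103 → #106 → #101 → #102 → #105 → #104 → Base.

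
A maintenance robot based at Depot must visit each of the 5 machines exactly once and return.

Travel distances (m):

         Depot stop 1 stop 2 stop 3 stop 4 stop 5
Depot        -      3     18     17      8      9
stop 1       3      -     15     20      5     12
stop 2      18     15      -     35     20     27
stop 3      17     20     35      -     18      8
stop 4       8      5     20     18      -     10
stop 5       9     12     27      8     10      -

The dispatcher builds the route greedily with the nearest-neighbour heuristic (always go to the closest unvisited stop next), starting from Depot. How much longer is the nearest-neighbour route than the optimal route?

Depot: stop 1=3, stop 4=8, stop 5=9, stop 3=17, stop 2=18 ⇒ stop 1
stop 1: stop 4=5, stop 5=12, stop 2=15, stop 3=20 ⇒ stop 4
stop 4: stop 5=10, stop 3=18, stop 2=20 ⇒ stop 5
stop 5: stop 3=8, stop 2=27 ⇒ stop 3
stop 3: stop 2=35 ⇒ stop 2
NN route Depot → stop 1 → stop 4 → stop 5 → stop 3 → stop 2 → Depot costs 79.
Optimal: Depot → stop 1 → stop 2 → stop 4 → stop 3 → stop 5 → Depot costs 73 (by enumerating all 60 distinct tours).
Excess = 79 − 73 = 6.

6 m longer than the optimal tour.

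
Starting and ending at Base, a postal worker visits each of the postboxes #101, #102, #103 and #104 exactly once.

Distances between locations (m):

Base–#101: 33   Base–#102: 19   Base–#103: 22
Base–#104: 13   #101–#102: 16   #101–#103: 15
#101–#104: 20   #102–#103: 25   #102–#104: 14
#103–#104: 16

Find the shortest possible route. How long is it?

Shortest round trip = 79 m.

Base → #101 → #102 → #103 → #104 → Base: 33+16+25+16+13 = 103
Base → #101 → #102 → #104 → #103 → Base: 33+16+14+16+22 = 101
Base → #101 → #103 → #102 → #104 → Base: 33+15+25+14+13 = 100
Base → #101 → #103 → #104 → #102 → Base: 33+15+16+14+19 = 97
Base → #101 → #104 → #102 → #103 → Base: 33+20+14+25+22 = 114
Base → #101 → #104 → #103 → #102 → Base: 33+20+16+25+19 = 113
Base → #102 → #101 → #103 → #104 → Base: 19+16+15+16+13 = 79
Base → #102 → #101 → #104 → #103 → Base: 19+16+20+16+22 = 93
Base → #102 → #103 → #101 → #104 → Base: 19+25+15+20+13 = 92
Base → #102 → #104 → #101 → #103 → Base: 19+14+20+15+22 = 90
Base → #103 → #101 → #102 → #104 → Base: 22+15+16+14+13 = 80
Base → #103 → #102 → #101 → #104 → Base: 22+25+16+20+13 = 96
The minimum is 79.
One optimal route: Base → #102 → #101 → #103 → #104 → Base (or its reverse).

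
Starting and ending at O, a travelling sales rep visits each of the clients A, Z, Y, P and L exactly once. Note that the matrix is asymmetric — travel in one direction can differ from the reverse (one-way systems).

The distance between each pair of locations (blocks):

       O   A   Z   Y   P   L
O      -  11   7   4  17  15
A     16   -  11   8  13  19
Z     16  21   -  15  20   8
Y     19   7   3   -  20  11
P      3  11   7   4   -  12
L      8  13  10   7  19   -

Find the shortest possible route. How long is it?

Shortest round trip = 44 blocks.

O → A → Z → Y → P → L → O: 11+11+15+20+12+8 = 77
O → A → Z → Y → L → P → O: 11+11+15+11+19+3 = 70
O → A → Z → P → Y → L → O: 11+11+20+4+11+8 = 65
O → A → Z → P → L → Y → O: 11+11+20+12+7+19 = 80
O → A → Z → L → Y → P → O: 11+11+8+7+20+3 = 60
O → A → Z → L → P → Y → O: 11+11+8+19+4+19 = 72
O → A → Y → Z → P → L → O: 11+8+3+20+12+8 = 62
O → A → Y → Z → L → P → O: 11+8+3+8+19+3 = 52
O → A → Y → P → Z → L → O: 11+8+20+7+8+8 = 62
O → A → Y → P → L → Z → O: 11+8+20+12+10+16 = 77
O → A → Y → L → Z → P → O: 11+8+11+10+20+3 = 63
O → A → Y → L → P → Z → O: 11+8+11+19+7+16 = 72
O → A → P → Z → Y → L → O: 11+13+7+15+11+8 = 65
O → A → P → Z → L → Y → O: 11+13+7+8+7+19 = 65
… (106 more)
O → Y → Z → L → A → P → O: 4+3+8+13+13+3 = 44  ← best
The minimum is 44.
One optimal route: O → Y → Z → L → A → P → O.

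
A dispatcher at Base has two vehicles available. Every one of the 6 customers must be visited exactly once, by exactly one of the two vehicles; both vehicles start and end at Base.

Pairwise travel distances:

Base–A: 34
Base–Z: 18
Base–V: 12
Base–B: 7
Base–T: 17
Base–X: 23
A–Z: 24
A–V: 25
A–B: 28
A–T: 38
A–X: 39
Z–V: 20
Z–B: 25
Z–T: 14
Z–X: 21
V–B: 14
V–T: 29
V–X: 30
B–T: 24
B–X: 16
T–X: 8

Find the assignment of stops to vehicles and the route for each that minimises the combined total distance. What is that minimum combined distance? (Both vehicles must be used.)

Minimum combined distance: 120.

There are 2^5 − 1 = 31 ways to divide the 6 stops into two non-empty groups. For each, the best each vehicle can do is its own shortest tour through its group:
  {A} + {Z, V, B, T, X}: 68 + 77 = 145
  {Z} + {A, V, B, T, X}: 36 + 106 = 142
  {A, Z} + {V, B, T, X}: 76 + 67 = 143
  {V} + {A, Z, B, T, X}: 24 + 103 = 127
  {A, V} + {Z, B, T, X}: 71 + 63 = 134
  {Z, V} + {A, B, T, X}: 50 + 99 = 149
  … (31 splits in total)
  {B} + {A, Z, V, T, X}: 14 + 106 = 120  ← best
Best: vehicle 1 Base → B → Base = 14; vehicle 2 Base → V → A → Z → T → X → Base = 106; combined 120.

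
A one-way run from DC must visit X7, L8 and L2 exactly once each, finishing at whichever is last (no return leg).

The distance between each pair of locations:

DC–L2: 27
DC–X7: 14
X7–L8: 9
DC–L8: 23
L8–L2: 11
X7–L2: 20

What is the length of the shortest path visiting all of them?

Minimum one-way distance = 34.

There are 3! = 6 possible orderings.
DC - X7 - L8 - L2: 14+9+11 = 34
DC - X7 - L2 - L8: 14+20+11 = 45
DC - L8 - X7 - L2: 23+9+20 = 52
DC - L8 - L2 - X7: 23+11+20 = 54
DC - L2 - X7 - L8: 27+20+9 = 56
DC - L2 - L8 - X7: 27+11+9 = 47
The minimum is 34.
One shortest path: DC → X7 → L8 → L2.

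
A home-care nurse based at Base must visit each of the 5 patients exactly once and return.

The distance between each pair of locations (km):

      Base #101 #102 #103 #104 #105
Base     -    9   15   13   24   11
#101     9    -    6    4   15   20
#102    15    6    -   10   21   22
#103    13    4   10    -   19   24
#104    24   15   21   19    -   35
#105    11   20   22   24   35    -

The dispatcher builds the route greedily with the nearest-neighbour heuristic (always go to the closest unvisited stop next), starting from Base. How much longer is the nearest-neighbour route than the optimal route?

From Base: #101=9, #105=11, #103=13, #102=15, #104=24 → choose #101 (9).
From #101: #103=4, #102=6, #104=15, #105=20 → choose #103 (4).
From #103: #102=10, #104=19, #105=24 → choose #102 (10).
From #102: #104=21, #105=22 → choose #104 (21).
From #104: #105=35 → choose #105 (35).
NN route Base → #101 → #103 → #102 → #104 → #105 → Base costs 90.
Optimal: Base → #101 → #103 → #104 → #102 → #105 → Base costs 86 (by enumerating all 60 distinct tours).
Excess = 90 − 86 = 4.

The nearest-neighbour route is 4 km longer than optimal.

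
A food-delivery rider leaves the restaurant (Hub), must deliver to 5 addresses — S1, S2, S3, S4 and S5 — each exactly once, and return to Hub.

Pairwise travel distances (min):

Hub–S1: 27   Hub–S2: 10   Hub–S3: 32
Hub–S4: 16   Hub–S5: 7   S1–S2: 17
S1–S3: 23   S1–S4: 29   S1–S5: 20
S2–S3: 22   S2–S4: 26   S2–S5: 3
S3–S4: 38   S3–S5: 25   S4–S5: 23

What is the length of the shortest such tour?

Shortest round trip = 100 min.

There are 60 distinct closed tours to check (reversals are equivalent).
Hub→S1→S2→S3→S4→S5→Hub: 27+17+22+38+23+7 = 134
Hub→S1→S2→S3→S5→S4→Hub: 27+17+22+25+23+16 = 130
Hub→S1→S2→S4→S3→S5→Hub: 27+17+26+38+25+7 = 140
Hub→S1→S2→S4→S5→S3→Hub: 27+17+26+23+25+32 = 150
Hub→S1→S2→S5→S3→S4→Hub: 27+17+3+25+38+16 = 126
Hub→S1→S2→S5→S4→S3→Hub: 27+17+3+23+38+32 = 140
Hub→S1→S3→S2→S4→S5→Hub: 27+23+22+26+23+7 = 128
Hub→S1→S3→S2→S5→S4→Hub: 27+23+22+3+23+16 = 114
Hub→S1→S3→S4→S2→S5→Hub: 27+23+38+26+3+7 = 124
Hub→S1→S3→S4→S5→S2→Hub: 27+23+38+23+3+10 = 124
Hub→S1→S3→S5→S2→S4→Hub: 27+23+25+3+26+16 = 120
Hub→S1→S3→S5→S4→S2→Hub: 27+23+25+23+26+10 = 134
Hub→S1→S4→S2→S3→S5→Hub: 27+29+26+22+25+7 = 136
Hub→S1→S4→S2→S5→S3→Hub: 27+29+26+3+25+32 = 142
… (46 more)
Hub→S4→S1→S3→S2→S5→Hub: 16+29+23+22+3+7 = 100  ← best
The minimum is 100.
One optimal route: Hub → S4 → S1 → S3 → S2 → S5 → Hub (or its reverse).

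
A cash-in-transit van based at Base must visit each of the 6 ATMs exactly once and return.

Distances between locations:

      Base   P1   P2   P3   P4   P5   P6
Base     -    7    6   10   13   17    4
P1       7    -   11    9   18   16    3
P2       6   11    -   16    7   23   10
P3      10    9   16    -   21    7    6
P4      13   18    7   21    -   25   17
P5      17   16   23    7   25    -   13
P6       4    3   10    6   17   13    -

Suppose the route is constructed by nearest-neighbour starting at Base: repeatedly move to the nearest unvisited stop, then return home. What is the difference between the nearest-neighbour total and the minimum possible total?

Base: P6=4, P2=6, P1=7, P3=10, P4=13, P5=17 ⇒ P6
P6: P1=3, P3=6, P2=10, P5=13, P4=17 ⇒ P1
P1: P3=9, P2=11, P5=16, P4=18 ⇒ P3
P3: P5=7, P2=16, P4=21 ⇒ P5
P5: P2=23, P4=25 ⇒ P2
P2: P4=7 ⇒ P4
NN route Base → P6 → P1 → P3 → P5 → P2 → P4 → Base costs 66.
Optimal: Base → P1 → P6 → P3 → P5 → P4 → P2 → Base costs 61 (by enumerating all 360 distinct tours).
Excess = 66 − 61 = 5.

5 longer than the optimal tour.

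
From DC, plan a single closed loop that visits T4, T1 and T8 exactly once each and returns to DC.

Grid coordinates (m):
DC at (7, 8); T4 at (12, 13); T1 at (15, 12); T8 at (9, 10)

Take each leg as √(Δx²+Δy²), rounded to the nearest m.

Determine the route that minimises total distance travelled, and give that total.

Shortest round trip = 19 m.

With 3 stops there are 3!/2 = 3 distinct round trips (a route and its reverse cost the same).
DC-T4-T1-T8-DC: 7+3+6+3 = 19
DC-T4-T8-T1-DC: 7+4+6+9 = 26
DC-T1-T4-T8-DC: 9+3+4+3 = 19
The minimum is 19.
One optimal route: DC → T4 → T1 → T8 → DC (or its reverse).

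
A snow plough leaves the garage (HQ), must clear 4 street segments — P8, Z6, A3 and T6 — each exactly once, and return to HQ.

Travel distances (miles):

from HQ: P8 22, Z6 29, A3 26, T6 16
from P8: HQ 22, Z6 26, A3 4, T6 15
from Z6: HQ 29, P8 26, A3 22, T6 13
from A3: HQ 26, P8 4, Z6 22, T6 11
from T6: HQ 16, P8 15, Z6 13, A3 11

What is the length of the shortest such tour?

77 miles — the shortest possible round trip.

With 4 stops there are 4!/2 = 12 distinct round trips (a route and its reverse cost the same).
HQ → P8 → Z6 → A3 → T6 → HQ: 22+26+22+11+16 = 97
HQ → P8 → Z6 → T6 → A3 → HQ: 22+26+13+11+26 = 98
HQ → P8 → A3 → Z6 → T6 → HQ: 22+4+22+13+16 = 77
HQ → P8 → A3 → T6 → Z6 → HQ: 22+4+11+13+29 = 79
HQ → P8 → T6 → Z6 → A3 → HQ: 22+15+13+22+26 = 98
HQ → P8 → T6 → A3 → Z6 → HQ: 22+15+11+22+29 = 99
HQ → Z6 → P8 → A3 → T6 → HQ: 29+26+4+11+16 = 86
HQ → Z6 → P8 → T6 → A3 → HQ: 29+26+15+11+26 = 107
HQ → Z6 → A3 → P8 → T6 → HQ: 29+22+4+15+16 = 86
HQ → Z6 → T6 → P8 → A3 → HQ: 29+13+15+4+26 = 87
HQ → A3 → P8 → Z6 → T6 → HQ: 26+4+26+13+16 = 85
HQ → A3 → Z6 → P8 → T6 → HQ: 26+22+26+15+16 = 105
The minimum is 77.
One optimal route: HQ → P8 → A3 → Z6 → T6 → HQ (or its reverse).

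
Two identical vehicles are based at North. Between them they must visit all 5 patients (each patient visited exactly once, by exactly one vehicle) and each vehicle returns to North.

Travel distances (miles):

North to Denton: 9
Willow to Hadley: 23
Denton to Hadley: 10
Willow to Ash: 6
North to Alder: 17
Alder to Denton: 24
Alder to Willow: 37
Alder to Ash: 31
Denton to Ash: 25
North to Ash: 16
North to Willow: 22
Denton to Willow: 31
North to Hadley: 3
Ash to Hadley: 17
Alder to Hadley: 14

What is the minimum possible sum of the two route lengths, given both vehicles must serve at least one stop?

There are 2^4 − 1 = 15 ways to divide the 5 stops into two non-empty groups. For each, the best each vehicle can do is its own shortest tour through its group:
  {Alder} + {Denton, Willow, Ash, Hadley}: 34 + 64 = 98
  {Denton} + {Alder, Willow, Ash, Hadley}: 18 + 76 = 94
  {Alder, Denton} + {Willow, Ash, Hadley}: 50 + 48 = 98
  {Willow} + {Alder, Denton, Ash, Hadley}: 44 + 80 = 124
  {Alder, Willow} + {Denton, Ash, Hadley}: 76 + 52 = 128
  {Denton, Willow} + {Alder, Ash, Hadley}: 62 + 64 = 126
  … (15 splits in total)
Best: vehicle 1 North → Denton → North = 18; vehicle 2 North → Alder → Hadley → Willow → Ash → North = 76; combined 94.

Minimum combined distance: 94 miles.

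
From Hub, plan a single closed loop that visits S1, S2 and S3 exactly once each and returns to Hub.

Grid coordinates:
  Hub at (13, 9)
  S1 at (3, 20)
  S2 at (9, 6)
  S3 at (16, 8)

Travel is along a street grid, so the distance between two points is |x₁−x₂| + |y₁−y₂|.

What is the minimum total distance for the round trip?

54 — the shortest possible round trip.

Hub→S1→S2→S3→Hub: 21+20+9+4 = 54
Hub→S1→S3→S2→Hub: 21+25+9+7 = 62
Hub→S2→S1→S3→Hub: 7+20+25+4 = 56
The minimum is 54.
One optimal route: Hub → S1 → S2 → S3 → Hub (or its reverse).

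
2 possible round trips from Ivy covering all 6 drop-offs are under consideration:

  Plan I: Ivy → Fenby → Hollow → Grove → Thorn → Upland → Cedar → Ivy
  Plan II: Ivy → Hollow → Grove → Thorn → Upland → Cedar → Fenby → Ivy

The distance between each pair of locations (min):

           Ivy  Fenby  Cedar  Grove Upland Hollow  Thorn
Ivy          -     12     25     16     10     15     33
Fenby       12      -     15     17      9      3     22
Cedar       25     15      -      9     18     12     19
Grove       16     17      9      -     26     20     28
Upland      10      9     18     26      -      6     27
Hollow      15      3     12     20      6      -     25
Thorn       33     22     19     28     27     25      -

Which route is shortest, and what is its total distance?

133 min — Plan I is the shortest.

Plan I: 12 + 3 + 20 + 28 + 27 + 18 + 25 = 133
Plan II: 15 + 20 + 28 + 27 + 18 + 15 + 12 = 135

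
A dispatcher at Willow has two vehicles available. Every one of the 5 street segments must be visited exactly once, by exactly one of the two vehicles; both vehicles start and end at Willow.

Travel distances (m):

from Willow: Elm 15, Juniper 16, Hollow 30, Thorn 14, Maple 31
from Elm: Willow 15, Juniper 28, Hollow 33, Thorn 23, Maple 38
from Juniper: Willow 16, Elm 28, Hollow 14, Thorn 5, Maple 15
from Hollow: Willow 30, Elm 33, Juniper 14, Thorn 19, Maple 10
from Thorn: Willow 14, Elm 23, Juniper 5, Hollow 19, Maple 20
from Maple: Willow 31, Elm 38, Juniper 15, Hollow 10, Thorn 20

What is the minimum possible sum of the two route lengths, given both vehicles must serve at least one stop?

104 m — the smallest possible combined total.

Try each way of splitting the stops between the two vehicles (each non-empty) and, for each split, find the best tour for each vehicle:
  {Elm} + {Juniper, Hollow, Thorn, Maple}: 30 + 74 = 104
  {Juniper} + {Elm, Hollow, Thorn, Maple}: 32 + 92 = 124
  {Elm, Juniper} + {Hollow, Thorn, Maple}: 59 + 74 = 133
  {Hollow} + {Elm, Juniper, Thorn, Maple}: 60 + 87 = 147
  {Elm, Hollow} + {Juniper, Thorn, Maple}: 78 + 65 = 143
  {Juniper, Hollow} + {Elm, Thorn, Maple}: 60 + 87 = 147
  … (15 splits in total)
Best: vehicle 1 Willow → Elm → Willow = 30; vehicle 2 Willow → Juniper → Hollow → Maple → Thorn → Willow = 74; combined 104.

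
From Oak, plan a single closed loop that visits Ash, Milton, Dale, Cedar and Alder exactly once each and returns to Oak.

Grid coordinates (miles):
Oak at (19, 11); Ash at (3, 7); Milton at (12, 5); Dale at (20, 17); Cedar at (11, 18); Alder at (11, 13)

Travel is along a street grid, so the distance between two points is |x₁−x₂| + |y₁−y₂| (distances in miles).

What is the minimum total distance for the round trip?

Shortest round trip = 60 miles.

With 5 stops there are 5!/2 = 60 distinct round trips (a route and its reverse cost the same).
Oak-Ash-Milton-Dale-Cedar-Alder-Oak: 20+11+20+10+5+10 = 76
Oak-Ash-Milton-Dale-Alder-Cedar-Oak: 20+11+20+13+5+15 = 84
Oak-Ash-Milton-Cedar-Dale-Alder-Oak: 20+11+14+10+13+10 = 78
Oak-Ash-Milton-Cedar-Alder-Dale-Oak: 20+11+14+5+13+7 = 70
Oak-Ash-Milton-Alder-Dale-Cedar-Oak: 20+11+9+13+10+15 = 78
Oak-Ash-Milton-Alder-Cedar-Dale-Oak: 20+11+9+5+10+7 = 62
Oak-Ash-Dale-Milton-Cedar-Alder-Oak: 20+27+20+14+5+10 = 96
Oak-Ash-Dale-Milton-Alder-Cedar-Oak: 20+27+20+9+5+15 = 96
Oak-Ash-Dale-Cedar-Milton-Alder-Oak: 20+27+10+14+9+10 = 90
Oak-Ash-Dale-Cedar-Alder-Milton-Oak: 20+27+10+5+9+13 = 84
Oak-Ash-Dale-Alder-Milton-Cedar-Oak: 20+27+13+9+14+15 = 98
Oak-Ash-Dale-Alder-Cedar-Milton-Oak: 20+27+13+5+14+13 = 92
Oak-Ash-Cedar-Milton-Dale-Alder-Oak: 20+19+14+20+13+10 = 96
Oak-Ash-Cedar-Milton-Alder-Dale-Oak: 20+19+14+9+13+7 = 82
… (46 more)
Oak-Milton-Ash-Alder-Cedar-Dale-Oak: 13+11+14+5+10+7 = 60  ← best
The minimum is 60.
One optimal route: Oak → Milton → Ash → Alder → Cedar → Dale → Oak (or its reverse).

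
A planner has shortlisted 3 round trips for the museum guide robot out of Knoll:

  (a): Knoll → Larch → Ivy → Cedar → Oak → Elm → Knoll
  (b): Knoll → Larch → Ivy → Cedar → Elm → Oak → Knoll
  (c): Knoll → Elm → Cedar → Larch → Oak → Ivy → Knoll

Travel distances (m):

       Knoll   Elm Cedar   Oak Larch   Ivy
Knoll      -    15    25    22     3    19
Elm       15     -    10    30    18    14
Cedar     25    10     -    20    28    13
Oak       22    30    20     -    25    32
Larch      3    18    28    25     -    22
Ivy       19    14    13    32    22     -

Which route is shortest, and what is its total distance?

Shortest is (b), total 100 m.

(a): 3 + 22 + 13 + 20 + 30 + 15 = 103
(b): 3 + 22 + 13 + 10 + 30 + 22 = 100
(c): 15 + 10 + 28 + 25 + 32 + 19 = 129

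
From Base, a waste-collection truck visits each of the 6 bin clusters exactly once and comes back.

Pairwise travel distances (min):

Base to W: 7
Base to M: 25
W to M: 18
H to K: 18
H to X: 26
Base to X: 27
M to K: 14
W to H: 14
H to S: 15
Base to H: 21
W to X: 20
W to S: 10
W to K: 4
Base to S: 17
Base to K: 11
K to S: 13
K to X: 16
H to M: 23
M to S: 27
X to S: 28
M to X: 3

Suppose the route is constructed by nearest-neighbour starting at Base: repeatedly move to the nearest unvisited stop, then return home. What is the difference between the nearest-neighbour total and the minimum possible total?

The nearest-neighbour route is 7 min longer than optimal.

Base: W=7, K=11, S=17, H=21, M=25, X=27 ⇒ W
W: K=4, S=10, H=14, M=18, X=20 ⇒ K
K: S=13, M=14, X=16, H=18 ⇒ S
S: H=15, M=27, X=28 ⇒ H
H: M=23, X=26 ⇒ M
M: X=3 ⇒ X
NN route Base → W → K → S → H → M → X → Base costs 92.
Optimal: Base → W → K → X → M → H → S → Base costs 85 (by enumerating all 360 distinct tours).
Excess = 92 − 85 = 7.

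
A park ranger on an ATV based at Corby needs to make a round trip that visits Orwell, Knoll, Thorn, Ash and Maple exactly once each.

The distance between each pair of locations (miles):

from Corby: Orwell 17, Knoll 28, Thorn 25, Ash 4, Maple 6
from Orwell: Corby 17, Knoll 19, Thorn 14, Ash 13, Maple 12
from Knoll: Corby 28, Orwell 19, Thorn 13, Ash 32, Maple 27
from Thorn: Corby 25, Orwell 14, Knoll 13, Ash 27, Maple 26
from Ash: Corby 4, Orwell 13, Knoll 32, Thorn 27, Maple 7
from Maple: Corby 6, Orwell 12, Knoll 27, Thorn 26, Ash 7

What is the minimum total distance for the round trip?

There are 60 distinct closed tours to check (reversals are equivalent).
Corby → Orwell → Knoll → Thorn → Ash → Maple → Corby: 17+19+13+27+7+6 = 89
Corby → Orwell → Knoll → Thorn → Maple → Ash → Corby: 17+19+13+26+7+4 = 86
Corby → Orwell → Knoll → Ash → Thorn → Maple → Corby: 17+19+32+27+26+6 = 127
Corby → Orwell → Knoll → Ash → Maple → Thorn → Corby: 17+19+32+7+26+25 = 126
Corby → Orwell → Knoll → Maple → Thorn → Ash → Corby: 17+19+27+26+27+4 = 120
Corby → Orwell → Knoll → Maple → Ash → Thorn → Corby: 17+19+27+7+27+25 = 122
Corby → Orwell → Thorn → Knoll → Ash → Maple → Corby: 17+14+13+32+7+6 = 89
Corby → Orwell → Thorn → Knoll → Maple → Ash → Corby: 17+14+13+27+7+4 = 82
Corby → Orwell → Thorn → Ash → Knoll → Maple → Corby: 17+14+27+32+27+6 = 123
Corby → Orwell → Thorn → Ash → Maple → Knoll → Corby: 17+14+27+7+27+28 = 120
Corby → Orwell → Thorn → Maple → Knoll → Ash → Corby: 17+14+26+27+32+4 = 120
Corby → Orwell → Thorn → Maple → Ash → Knoll → Corby: 17+14+26+7+32+28 = 124
Corby → Orwell → Ash → Knoll → Thorn → Maple → Corby: 17+13+32+13+26+6 = 107
Corby → Orwell → Ash → Knoll → Maple → Thorn → Corby: 17+13+32+27+26+25 = 140
… (46 more)
Corby → Ash → Orwell → Thorn → Knoll → Maple → Corby: 4+13+14+13+27+6 = 77  ← best
The minimum is 77.
One optimal route: Corby → Ash → Orwell → Thorn → Knoll → Maple → Corby (or its reverse).

Shortest round trip = 77 miles.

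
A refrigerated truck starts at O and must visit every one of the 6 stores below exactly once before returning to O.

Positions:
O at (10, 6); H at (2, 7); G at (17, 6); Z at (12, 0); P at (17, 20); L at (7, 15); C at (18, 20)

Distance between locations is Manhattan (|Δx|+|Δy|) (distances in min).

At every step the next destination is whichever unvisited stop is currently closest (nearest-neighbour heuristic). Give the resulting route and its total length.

Total distance 86 min via the nearest-neighbour route O → G → Z → H → L → P → C → O.

At O the remaining stops are G 7, Z 8, H 9, L 12, P 21, C 22; go to G.
At G the remaining stops are Z 11, P 14, C 15, H 16, L 19; go to Z.
At Z the remaining stops are H 17, L 20, P 25, C 26; go to H.
At H the remaining stops are L 13, P 28, C 29; go to L.
At L the remaining stops are P 15, C 16; go to P.
At P the remaining stops are C 1; go to C.
Return C→O: 22.
Total = 7 + 11 + 17 + 13 + 15 + 1 + 22 = 86.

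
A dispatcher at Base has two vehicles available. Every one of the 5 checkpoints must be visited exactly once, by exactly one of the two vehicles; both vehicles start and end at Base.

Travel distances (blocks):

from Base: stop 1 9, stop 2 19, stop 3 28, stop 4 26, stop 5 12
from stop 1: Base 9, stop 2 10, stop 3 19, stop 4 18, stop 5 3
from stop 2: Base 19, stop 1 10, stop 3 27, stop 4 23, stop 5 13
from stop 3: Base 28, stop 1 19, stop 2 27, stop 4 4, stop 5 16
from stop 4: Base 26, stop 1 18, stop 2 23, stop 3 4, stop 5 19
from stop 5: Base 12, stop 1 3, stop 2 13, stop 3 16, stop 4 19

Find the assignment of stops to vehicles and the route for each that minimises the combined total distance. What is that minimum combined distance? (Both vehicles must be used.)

Minimum combined distance: 92 blocks.

There are 2^4 − 1 = 15 ways to divide the 5 stops into two non-empty groups. For each, the best each vehicle can do is its own shortest tour through its group:
  {stop 1} + {stop 2, stop 3, stop 4, stop 5}: 18 + 74 = 92
  {stop 2} + {stop 1, stop 3, stop 4, stop 5}: 38 + 58 = 96
  {stop 1, stop 2} + {stop 3, stop 4, stop 5}: 38 + 58 = 96
  {stop 3} + {stop 1, stop 2, stop 4, stop 5}: 56 + 73 = 129
  {stop 1, stop 3} + {stop 2, stop 4, stop 5}: 56 + 73 = 129
  {stop 2, stop 3} + {stop 1, stop 4, stop 5}: 74 + 57 = 131
  … (15 splits in total)
Best: vehicle 1 Base → stop 1 → Base = 18; vehicle 2 Base → stop 2 → stop 4 → stop 3 → stop 5 → Base = 74; combined 92.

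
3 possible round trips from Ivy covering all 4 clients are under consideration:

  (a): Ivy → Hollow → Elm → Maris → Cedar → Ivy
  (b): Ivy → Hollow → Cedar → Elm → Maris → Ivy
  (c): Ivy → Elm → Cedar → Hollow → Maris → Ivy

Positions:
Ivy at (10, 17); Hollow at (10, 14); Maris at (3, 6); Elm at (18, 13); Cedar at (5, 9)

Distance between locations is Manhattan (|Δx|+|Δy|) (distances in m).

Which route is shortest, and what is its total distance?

(a): 3 + 9 + 22 + 5 + 13 = 52
(b): 3 + 10 + 17 + 22 + 18 = 70
(c): 12 + 17 + 10 + 15 + 18 = 72

52 m — (a) is the shortest.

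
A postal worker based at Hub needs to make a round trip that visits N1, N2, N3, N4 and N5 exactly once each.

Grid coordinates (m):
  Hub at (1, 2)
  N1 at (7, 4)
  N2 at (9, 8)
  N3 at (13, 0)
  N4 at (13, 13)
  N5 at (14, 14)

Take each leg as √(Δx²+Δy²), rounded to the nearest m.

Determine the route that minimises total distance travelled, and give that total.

There are 60 distinct closed tours to check (reversals are equivalent).
Hub - N1 - N2 - N3 - N4 - N5 - Hub: 6+4+9+13+1+18 = 51
Hub - N1 - N2 - N3 - N5 - N4 - Hub: 6+4+9+14+1+16 = 50
Hub - N1 - N2 - N4 - N3 - N5 - Hub: 6+4+6+13+14+18 = 61
Hub - N1 - N2 - N4 - N5 - N3 - Hub: 6+4+6+1+14+12 = 43
Hub - N1 - N2 - N5 - N3 - N4 - Hub: 6+4+8+14+13+16 = 61
Hub - N1 - N2 - N5 - N4 - N3 - Hub: 6+4+8+1+13+12 = 44
Hub - N1 - N3 - N2 - N4 - N5 - Hub: 6+7+9+6+1+18 = 47
Hub - N1 - N3 - N2 - N5 - N4 - Hub: 6+7+9+8+1+16 = 47
Hub - N1 - N3 - N4 - N2 - N5 - Hub: 6+7+13+6+8+18 = 58
Hub - N1 - N3 - N4 - N5 - N2 - Hub: 6+7+13+1+8+10 = 45
Hub - N1 - N3 - N5 - N2 - N4 - Hub: 6+7+14+8+6+16 = 57
Hub - N1 - N3 - N5 - N4 - N2 - Hub: 6+7+14+1+6+10 = 44
Hub - N1 - N4 - N2 - N3 - N5 - Hub: 6+11+6+9+14+18 = 64
Hub - N1 - N4 - N2 - N5 - N3 - Hub: 6+11+6+8+14+12 = 57
… (46 more)
The minimum is 43.
One optimal route: Hub → N1 → N2 → N4 → N5 → N3 → Hub (or its reverse).

43 m — the shortest possible round trip.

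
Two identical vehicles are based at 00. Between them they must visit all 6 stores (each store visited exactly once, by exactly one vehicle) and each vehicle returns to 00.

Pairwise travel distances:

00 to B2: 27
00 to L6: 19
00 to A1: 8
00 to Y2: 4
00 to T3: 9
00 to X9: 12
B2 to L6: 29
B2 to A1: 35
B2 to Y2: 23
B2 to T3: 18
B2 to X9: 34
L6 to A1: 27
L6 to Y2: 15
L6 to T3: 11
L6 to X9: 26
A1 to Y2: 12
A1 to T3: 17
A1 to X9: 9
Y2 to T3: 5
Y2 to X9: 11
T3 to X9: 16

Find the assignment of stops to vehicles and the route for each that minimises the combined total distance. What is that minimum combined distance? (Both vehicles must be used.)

Check every non-empty split of the stops between the two vehicles; for each half take its own optimal tour:
  {B2} + {L6, A1, Y2, T3, X9}: 54 + 63 = 117
  {L6} + {B2, A1, Y2, T3, X9}: 38 + 78 = 116
  {B2, L6} + {A1, Y2, T3, X9}: 75 + 42 = 117
  {A1} + {B2, L6, Y2, T3, X9}: 16 + 94 = 110
  {B2, A1} + {L6, Y2, T3, X9}: 70 + 58 = 128
  {L6, A1} + {B2, Y2, T3, X9}: 54 + 73 = 127
  … (31 splits in total)
  {B2, L6, Y2, T3} + {A1, X9}: 75 + 29 = 104  ← best
Best: vehicle 1 00 → B2 → T3 → L6 → Y2 → 00 = 75; vehicle 2 00 → A1 → X9 → 00 = 29; combined 104.

104 — the smallest possible combined total.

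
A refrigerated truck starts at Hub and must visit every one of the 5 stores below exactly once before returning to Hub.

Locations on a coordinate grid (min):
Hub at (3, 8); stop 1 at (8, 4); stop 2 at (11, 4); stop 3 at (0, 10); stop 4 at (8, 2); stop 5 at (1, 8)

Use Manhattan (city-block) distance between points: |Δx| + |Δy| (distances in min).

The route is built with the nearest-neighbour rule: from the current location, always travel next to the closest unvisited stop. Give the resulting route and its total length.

38 min along Hub → stop 5 → stop 3 → stop 1 → stop 4 → stop 2 → Hub.

From Hub: distances to unvisited — stop 5=2, stop 3=5, stop 1=9, stop 4=11, stop 2=12. Nearest is stop 5 (2).
From stop 5: distances to unvisited — stop 3=3, stop 1=11, stop 4=13, stop 2=14. Nearest is stop 3 (3).
From stop 3: distances to unvisited — stop 1=14, stop 4=16, stop 2=17. Nearest is stop 1 (14).
From stop 1: distances to unvisited — stop 4=2, stop 2=3. Nearest is stop 4 (2).
From stop 4: distances to unvisited — stop 2=5. Nearest is stop 2 (5).
Return stop 2→Hub: 12.
Total = 2 + 3 + 14 + 2 + 5 + 12 = 38.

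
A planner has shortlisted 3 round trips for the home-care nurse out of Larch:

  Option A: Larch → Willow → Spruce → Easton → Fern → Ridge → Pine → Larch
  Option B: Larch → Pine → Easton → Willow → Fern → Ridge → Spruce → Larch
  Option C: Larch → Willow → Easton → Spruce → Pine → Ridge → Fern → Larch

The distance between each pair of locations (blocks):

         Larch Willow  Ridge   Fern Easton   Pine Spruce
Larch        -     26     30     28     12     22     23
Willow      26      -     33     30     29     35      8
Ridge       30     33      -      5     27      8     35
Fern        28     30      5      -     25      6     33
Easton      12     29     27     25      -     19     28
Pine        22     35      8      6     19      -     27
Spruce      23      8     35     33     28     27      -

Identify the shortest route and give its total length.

Option A: 26 + 8 + 28 + 25 + 5 + 8 + 22 = 122
Option B: 22 + 19 + 29 + 30 + 5 + 35 + 23 = 163
Option C: 26 + 29 + 28 + 27 + 8 + 5 + 28 = 151

122 blocks — Option A is the shortest.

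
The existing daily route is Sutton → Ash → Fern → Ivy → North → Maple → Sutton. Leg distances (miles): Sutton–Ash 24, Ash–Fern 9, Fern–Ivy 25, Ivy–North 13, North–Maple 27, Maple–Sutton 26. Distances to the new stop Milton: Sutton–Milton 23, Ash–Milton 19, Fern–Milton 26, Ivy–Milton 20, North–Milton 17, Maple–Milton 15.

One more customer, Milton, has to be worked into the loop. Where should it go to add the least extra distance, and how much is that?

Insertion cost between consecutive stops i–j is d(i,Milton) + d(Milton,j) − d(i,j):
  between Sutton and Ash: 23 + 19 − 24 = 18
  between Ash and Fern: 19 + 26 − 9 = 36
  between Fern and Ivy: 26 + 20 − 25 = 21
  between Ivy and North: 20 + 17 − 13 = 24
  between North and Maple: 17 + 15 − 27 = 5
  between Maple and Sutton: 15 + 23 − 26 = 12
Cheapest insertion is between North and Maple, adding 5.
New total = 124 + 5 = 129.

+5 miles — insert Milton between North and Maple.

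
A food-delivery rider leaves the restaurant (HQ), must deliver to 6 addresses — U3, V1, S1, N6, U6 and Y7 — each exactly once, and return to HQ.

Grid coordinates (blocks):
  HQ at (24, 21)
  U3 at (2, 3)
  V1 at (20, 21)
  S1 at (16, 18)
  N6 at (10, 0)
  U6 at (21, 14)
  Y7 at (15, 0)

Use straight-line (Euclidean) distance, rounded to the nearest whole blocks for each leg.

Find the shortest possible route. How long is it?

There are 360 distinct closed tours to check (reversals are equivalent).
HQ → U3 → V1 → S1 → N6 → U6 → Y7 → HQ: 28+25+5+19+18+15+23 = 133
HQ → U3 → V1 → S1 → N6 → Y7 → U6 → HQ: 28+25+5+19+5+15+8 = 105
HQ → U3 → V1 → S1 → U6 → N6 → Y7 → HQ: 28+25+5+6+18+5+23 = 110
HQ → U3 → V1 → S1 → U6 → Y7 → N6 → HQ: 28+25+5+6+15+5+25 = 109
HQ → U3 → V1 → S1 → Y7 → N6 → U6 → HQ: 28+25+5+18+5+18+8 = 107
HQ → U3 → V1 → S1 → Y7 → U6 → N6 → HQ: 28+25+5+18+15+18+25 = 134
HQ → U3 → V1 → N6 → S1 → U6 → Y7 → HQ: 28+25+23+19+6+15+23 = 139
HQ → U3 → V1 → N6 → S1 → Y7 → U6 → HQ: 28+25+23+19+18+15+8 = 136
… (352 more)
HQ → V1 → S1 → U3 → N6 → Y7 → U6 → HQ: 4+5+21+9+5+15+8 = 67  ← best
The minimum is 67.
One optimal route: HQ → V1 → S1 → U3 → N6 → Y7 → U6 → HQ (or its reverse).

Minimum total distance: 67 blocks.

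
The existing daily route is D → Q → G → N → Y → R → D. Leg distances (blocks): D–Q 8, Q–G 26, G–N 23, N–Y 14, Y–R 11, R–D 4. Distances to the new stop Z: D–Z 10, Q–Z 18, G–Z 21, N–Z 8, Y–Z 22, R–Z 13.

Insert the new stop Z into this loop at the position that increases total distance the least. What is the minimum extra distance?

Insertion cost between consecutive stops i–j is d(i,Z) + d(Z,j) − d(i,j):
  between D and Q: 10 + 18 − 8 = 20
  between Q and G: 18 + 21 − 26 = 13
  between G and N: 21 + 8 − 23 = 6
  between N and Y: 8 + 22 − 14 = 16
  between Y and R: 22 + 13 − 11 = 24
  between R and D: 13 + 10 − 4 = 19
Cheapest insertion is between G and N, adding 6.
New total = 86 + 6 = 92.

Minimum extra distance: 6 blocks, inserting Z between G and N.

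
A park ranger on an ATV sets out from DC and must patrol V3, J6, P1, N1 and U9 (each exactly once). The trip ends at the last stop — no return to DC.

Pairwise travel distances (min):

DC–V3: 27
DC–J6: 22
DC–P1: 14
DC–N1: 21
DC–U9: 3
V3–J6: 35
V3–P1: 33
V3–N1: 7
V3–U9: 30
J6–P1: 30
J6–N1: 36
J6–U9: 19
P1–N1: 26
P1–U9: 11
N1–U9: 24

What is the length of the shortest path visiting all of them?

There are 5! = 120 possible orderings.
DC → V3 → J6 → P1 → N1 → U9: 27+35+30+26+24 = 142
DC → V3 → J6 → P1 → U9 → N1: 27+35+30+11+24 = 127
DC → V3 → J6 → N1 → P1 → U9: 27+35+36+26+11 = 135
DC → V3 → J6 → N1 → U9 → P1: 27+35+36+24+11 = 133
DC → V3 → J6 → U9 → P1 → N1: 27+35+19+11+26 = 118
DC → V3 → J6 → U9 → N1 → P1: 27+35+19+24+26 = 131
DC → V3 → P1 → J6 → N1 → U9: 27+33+30+36+24 = 150
DC → V3 → P1 → J6 → U9 → N1: 27+33+30+19+24 = 133
DC → V3 → P1 → N1 → J6 → U9: 27+33+26+36+19 = 141
DC → V3 → P1 → N1 → U9 → J6: 27+33+26+24+19 = 129
DC → V3 → P1 → U9 → J6 → N1: 27+33+11+19+36 = 126
DC → V3 → P1 → U9 → N1 → J6: 27+33+11+24+36 = 131
DC → V3 → N1 → J6 → P1 → U9: 27+7+36+30+11 = 111
DC → V3 → N1 → J6 → U9 → P1: 27+7+36+19+11 = 100
… (106 more)
DC → U9 → P1 → N1 → V3 → J6: 3+11+26+7+35 = 82  ← best
The minimum is 82.
One shortest path: DC → U9 → P1 → N1 → V3 → J6.

Minimum one-way distance = 82 min.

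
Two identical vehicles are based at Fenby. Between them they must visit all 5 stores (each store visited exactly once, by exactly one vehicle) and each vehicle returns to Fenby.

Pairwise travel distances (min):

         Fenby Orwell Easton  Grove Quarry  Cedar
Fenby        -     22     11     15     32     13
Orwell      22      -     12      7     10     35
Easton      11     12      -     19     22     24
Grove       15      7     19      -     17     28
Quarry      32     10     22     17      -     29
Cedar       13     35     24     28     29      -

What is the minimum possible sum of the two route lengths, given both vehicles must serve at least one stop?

Try each way of splitting the stops between the two vehicles (each non-empty) and, for each split, find the best tour for each vehicle:
  {Orwell} + {Easton, Grove, Quarry, Cedar}: 44 + 89 = 133
  {Easton} + {Orwell, Grove, Quarry, Cedar}: 22 + 74 = 96
  {Orwell, Easton} + {Grove, Quarry, Cedar}: 45 + 74 = 119
  {Grove} + {Orwell, Easton, Quarry, Cedar}: 30 + 75 = 105
  {Orwell, Grove} + {Easton, Quarry, Cedar}: 44 + 75 = 119
  {Easton, Grove} + {Orwell, Quarry, Cedar}: 45 + 74 = 119
  … (15 splits in total)
  {Orwell, Easton, Grove, Quarry} + {Cedar}: 65 + 26 = 91  ← best
Best: vehicle 1 Fenby → Easton → Orwell → Quarry → Grove → Fenby = 65; vehicle 2 Fenby → Cedar → Fenby = 26; combined 91.

91 min — the smallest possible combined total.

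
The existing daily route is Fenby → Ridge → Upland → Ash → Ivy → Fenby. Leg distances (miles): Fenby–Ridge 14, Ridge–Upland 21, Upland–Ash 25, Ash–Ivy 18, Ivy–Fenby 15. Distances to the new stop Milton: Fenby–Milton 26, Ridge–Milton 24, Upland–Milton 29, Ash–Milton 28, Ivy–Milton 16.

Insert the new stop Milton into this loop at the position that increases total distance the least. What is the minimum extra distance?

Insertion cost between consecutive stops i–j is d(i,Milton) + d(Milton,j) − d(i,j):
  between Fenby and Ridge: 26 + 24 − 14 = 36
  between Ridge and Upland: 24 + 29 − 21 = 32
  between Upland and Ash: 29 + 28 − 25 = 32
  between Ash and Ivy: 28 + 16 − 18 = 26
  between Ivy and Fenby: 16 + 26 − 15 = 27
Cheapest insertion is between Ash and Ivy, adding 26.
New total = 93 + 26 = 119.

Adding 26 miles by placing Milton on the Ash–Ivy leg.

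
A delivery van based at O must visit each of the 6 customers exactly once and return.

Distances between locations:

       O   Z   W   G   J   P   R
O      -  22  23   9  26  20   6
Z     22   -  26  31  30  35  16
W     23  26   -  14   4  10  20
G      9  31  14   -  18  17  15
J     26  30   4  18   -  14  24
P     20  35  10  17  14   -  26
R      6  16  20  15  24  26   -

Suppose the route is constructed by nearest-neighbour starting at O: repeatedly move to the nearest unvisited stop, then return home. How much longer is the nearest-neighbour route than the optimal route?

O: R=6, G=9, P=20, Z=22, W=23, J=26 ⇒ R
R: G=15, Z=16, W=20, J=24, P=26 ⇒ G
G: W=14, P=17, J=18, Z=31 ⇒ W
W: J=4, P=10, Z=26 ⇒ J
J: P=14, Z=30 ⇒ P
P: Z=35 ⇒ Z
NN route O → R → G → W → J → P → Z → O costs 110.
Optimal: O → G → P → W → J → Z → R → O costs 92 (by enumerating all 360 distinct tours).
Excess = 110 − 92 = 18.

Excess over optimum: 18.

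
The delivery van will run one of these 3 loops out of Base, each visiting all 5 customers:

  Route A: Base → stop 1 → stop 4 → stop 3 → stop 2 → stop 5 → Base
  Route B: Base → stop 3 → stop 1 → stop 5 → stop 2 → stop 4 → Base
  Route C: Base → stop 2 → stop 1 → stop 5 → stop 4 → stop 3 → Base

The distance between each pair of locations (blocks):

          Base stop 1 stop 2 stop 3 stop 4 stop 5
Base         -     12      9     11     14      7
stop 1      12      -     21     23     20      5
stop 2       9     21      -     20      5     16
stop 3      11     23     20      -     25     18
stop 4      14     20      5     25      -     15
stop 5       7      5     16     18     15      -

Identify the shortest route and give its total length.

Shortest is Route B, total 74 blocks.

Route A: 12 + 20 + 25 + 20 + 16 + 7 = 100
Route B: 11 + 23 + 5 + 16 + 5 + 14 = 74
Route C: 9 + 21 + 5 + 15 + 25 + 11 = 86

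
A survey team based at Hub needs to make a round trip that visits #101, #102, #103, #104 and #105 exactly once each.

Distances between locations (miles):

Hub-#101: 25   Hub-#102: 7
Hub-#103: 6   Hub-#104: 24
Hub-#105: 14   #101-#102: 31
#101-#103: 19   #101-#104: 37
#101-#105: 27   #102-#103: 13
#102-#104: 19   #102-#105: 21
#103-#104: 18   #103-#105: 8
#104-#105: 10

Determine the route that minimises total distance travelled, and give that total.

88 miles — the shortest possible round trip.

With 5 stops there are 5!/2 = 60 distinct round trips (a route and its reverse cost the same).
Hub→#101→#102→#103→#104→#105→Hub: 25+31+13+18+10+14 = 111
Hub→#101→#102→#103→#105→#104→Hub: 25+31+13+8+10+24 = 111
Hub→#101→#102→#104→#103→#105→Hub: 25+31+19+18+8+14 = 115
Hub→#101→#102→#104→#105→#103→Hub: 25+31+19+10+8+6 = 99
Hub→#101→#102→#105→#103→#104→Hub: 25+31+21+8+18+24 = 127
Hub→#101→#102→#105→#104→#103→Hub: 25+31+21+10+18+6 = 111
Hub→#101→#103→#102→#104→#105→Hub: 25+19+13+19+10+14 = 100
Hub→#101→#103→#102→#105→#104→Hub: 25+19+13+21+10+24 = 112
Hub→#101→#103→#104→#102→#105→Hub: 25+19+18+19+21+14 = 116
Hub→#101→#103→#104→#105→#102→Hub: 25+19+18+10+21+7 = 100
Hub→#101→#103→#105→#102→#104→Hub: 25+19+8+21+19+24 = 116
Hub→#101→#103→#105→#104→#102→Hub: 25+19+8+10+19+7 = 88
Hub→#101→#104→#102→#103→#105→Hub: 25+37+19+13+8+14 = 116
Hub→#101→#104→#102→#105→#103→Hub: 25+37+19+21+8+6 = 116
… (46 more)
The minimum is 88.
One optimal route: Hub → #101 → #103 → #105 → #104 → #102 → Hub (or its reverse).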